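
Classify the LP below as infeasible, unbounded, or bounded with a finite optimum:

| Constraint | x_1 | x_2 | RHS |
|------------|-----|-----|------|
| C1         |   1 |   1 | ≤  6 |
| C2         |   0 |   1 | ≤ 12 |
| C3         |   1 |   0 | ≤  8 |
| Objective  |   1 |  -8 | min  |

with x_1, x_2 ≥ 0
The point (0, 6) satisfies every constraint, so the LP is feasible; the constraints give x_1 ≤ 8 and x_2 ≤ 12, which with x_1, x_2 ≥ 0 keep the feasible region inside a bounded box. A feasible, bounded LP attains a finite optimum at a vertex.

Evaluating z = x_1 - 8x_2 at each vertex:
  (0, 0): z = 0
  (6, 0): z = 6
  (0, 6): z = -48

The LP has an optimal solution: (0, 6) with z = -48.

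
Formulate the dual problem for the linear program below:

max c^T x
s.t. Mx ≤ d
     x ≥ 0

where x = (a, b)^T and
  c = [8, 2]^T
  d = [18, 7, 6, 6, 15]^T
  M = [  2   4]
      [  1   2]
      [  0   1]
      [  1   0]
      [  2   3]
Minimize: z = 18y1 + 7y2 + 6y3 + 6y4 + 15y5

Subject to:
  C1: -2y1 - y2 - y4 - 2y5 ≤ -8
  C2: -4y1 - 2y2 - y3 - 3y5 ≤ -2
  y1, y2, y3, y4, y5 ≥ 0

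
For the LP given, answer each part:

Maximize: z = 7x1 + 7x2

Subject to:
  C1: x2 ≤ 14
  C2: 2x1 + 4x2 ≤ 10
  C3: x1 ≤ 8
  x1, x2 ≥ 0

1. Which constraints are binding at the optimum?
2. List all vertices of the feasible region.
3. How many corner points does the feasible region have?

1. C2, x2 ≥ 0
2. (0, 0), (5, 0), (0, 2.5)
3. 3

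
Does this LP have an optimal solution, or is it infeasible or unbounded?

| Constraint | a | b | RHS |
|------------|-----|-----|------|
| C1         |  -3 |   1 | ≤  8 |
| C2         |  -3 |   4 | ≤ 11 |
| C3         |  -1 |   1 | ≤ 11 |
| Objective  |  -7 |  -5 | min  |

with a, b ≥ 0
Feasible point: (0, 0) satisfies every constraint, so the LP is feasible.
Direction d = (1, 0): for each constraint row a, a·d ≤ 0 —
  (-3)(1) + (1)(0) = -3 ≤ 0
  (-3)(1) + (4)(0) = -3 ≤ 0
  (-1)(1) + (1)(0) = -1 ≤ 0
and d ≥ 0, so (0, 0) + t·d stays feasible for every t ≥ 0. Along this ray z = -7a - 5b changes by -7 per unit t, so z → −∞.

Unbounded: there is a feasible ray along which z → −∞.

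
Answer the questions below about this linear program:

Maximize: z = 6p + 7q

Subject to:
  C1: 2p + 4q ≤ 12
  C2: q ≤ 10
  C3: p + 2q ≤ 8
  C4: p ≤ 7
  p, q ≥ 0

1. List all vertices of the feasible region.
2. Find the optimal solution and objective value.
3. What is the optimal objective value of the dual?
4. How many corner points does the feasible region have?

1. (0, 0), (6, 0), (0, 3)
2. p = 6, q = 0, z = 36
3. 36 (by strong duality, equal to the primal optimum)
4. 3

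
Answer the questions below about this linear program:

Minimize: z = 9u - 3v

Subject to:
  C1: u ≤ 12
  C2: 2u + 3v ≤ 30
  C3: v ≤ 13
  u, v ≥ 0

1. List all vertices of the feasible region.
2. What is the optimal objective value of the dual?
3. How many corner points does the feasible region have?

1. (0, 0), (12, 0), (12, 2), (0, 10)
2. -30 (by strong duality, equal to the primal optimum)
3. 4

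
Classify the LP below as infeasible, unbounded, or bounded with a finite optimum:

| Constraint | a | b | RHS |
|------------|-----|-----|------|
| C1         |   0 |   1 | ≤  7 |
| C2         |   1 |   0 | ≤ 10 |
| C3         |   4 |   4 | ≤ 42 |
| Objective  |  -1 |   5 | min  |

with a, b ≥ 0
The point (10, 0) satisfies every constraint, so the LP is feasible; the constraints give a ≤ 10 and b ≤ 7, which with a, b ≥ 0 keep the feasible region inside a bounded box. A feasible, bounded LP attains a finite optimum at a vertex.

Evaluating z = -a + 5b at each vertex:
  (0, 0): z = 0
  (10, 0): z = -10
  (10, 0.5): z = -7.5
  (3.5, 7): z = 31.5
  (0, 7): z = 35

Bounded optimum: z* = -10 at (10, 0).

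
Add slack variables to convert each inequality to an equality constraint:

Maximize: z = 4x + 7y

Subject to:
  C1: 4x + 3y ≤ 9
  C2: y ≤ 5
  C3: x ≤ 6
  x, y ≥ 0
max z = 4x + 7y

s.t.
  4x + 3y + s1 = 9
  y + s2 = 5
  x + s3 = 6
  x, y, s1, s2, s3 ≥ 0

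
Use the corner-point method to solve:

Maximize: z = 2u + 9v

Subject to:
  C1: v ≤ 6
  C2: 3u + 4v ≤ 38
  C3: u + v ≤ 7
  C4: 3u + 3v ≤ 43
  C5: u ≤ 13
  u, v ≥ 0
u = 1, v = 6, z = 56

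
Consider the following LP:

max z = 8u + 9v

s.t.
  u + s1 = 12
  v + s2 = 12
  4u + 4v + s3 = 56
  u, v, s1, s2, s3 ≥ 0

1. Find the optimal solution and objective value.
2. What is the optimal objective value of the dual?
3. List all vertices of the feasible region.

1. u = 2, v = 12, z = 124
2. 124 (by strong duality, equal to the primal optimum)
3. (0, 0), (12, 0), (12, 2), (2, 12), (0, 12)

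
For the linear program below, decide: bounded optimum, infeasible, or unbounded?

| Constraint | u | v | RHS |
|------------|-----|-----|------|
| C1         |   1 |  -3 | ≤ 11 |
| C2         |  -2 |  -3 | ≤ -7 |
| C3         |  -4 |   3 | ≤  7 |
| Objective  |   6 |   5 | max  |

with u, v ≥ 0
Feasible point: (1, 2) satisfies every constraint, so the LP is feasible.
Direction d = (1, 1): for each constraint row a, a·d ≤ 0 —
  (1)(1) + (-3)(1) = -2 ≤ 0
  (-2)(1) + (-3)(1) = -5 ≤ 0
  (-4)(1) + (3)(1) = -1 ≤ 0
and d ≥ 0, so (1, 2) + t·d stays feasible for every t ≥ 0. Along this ray z = 6u + 5v changes by 11 per unit t, so z → +∞.

Unbounded — the objective can increase without bound over the feasible region.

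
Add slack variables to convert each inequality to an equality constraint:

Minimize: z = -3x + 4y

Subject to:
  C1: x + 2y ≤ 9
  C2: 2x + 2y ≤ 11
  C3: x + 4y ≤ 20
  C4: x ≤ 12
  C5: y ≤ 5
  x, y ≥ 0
min z = -3x + 4y

s.t.
  x + 2y + s1 = 9
  2x + 2y + s2 = 11
  x + 4y + s3 = 20
  x + s4 = 12
  y + s5 = 5
  x, y, s1, s2, s3, s4, s5 ≥ 0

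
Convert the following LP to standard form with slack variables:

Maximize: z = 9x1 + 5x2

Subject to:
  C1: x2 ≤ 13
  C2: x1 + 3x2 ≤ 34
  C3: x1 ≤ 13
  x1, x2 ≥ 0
max z = 9x1 + 5x2

s.t.
  x2 + s1 = 13
  x1 + 3x2 + s2 = 34
  x1 + s3 = 13
  x1, x2, s1, s2, s3 ≥ 0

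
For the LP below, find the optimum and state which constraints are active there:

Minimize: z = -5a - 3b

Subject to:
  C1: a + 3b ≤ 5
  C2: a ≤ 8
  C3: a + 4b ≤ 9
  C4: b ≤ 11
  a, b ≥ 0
Optimal: a = 5, b = 0
Binding: C1, b ≥ 0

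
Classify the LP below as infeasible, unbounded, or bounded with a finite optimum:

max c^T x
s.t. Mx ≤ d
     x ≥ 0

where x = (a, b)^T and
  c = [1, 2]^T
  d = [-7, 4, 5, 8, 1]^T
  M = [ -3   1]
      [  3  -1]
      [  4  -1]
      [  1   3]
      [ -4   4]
One constraint requires 3a - b ≤ 4, while the constraint -3a + b ≤ -7 is equivalent to 3a - b ≥ 7. Together they would need 7 ≤ 3a - b ≤ 4, which is impossible since 7 > 4. No point satisfies all constraints.

Infeasible — the constraint set is empty.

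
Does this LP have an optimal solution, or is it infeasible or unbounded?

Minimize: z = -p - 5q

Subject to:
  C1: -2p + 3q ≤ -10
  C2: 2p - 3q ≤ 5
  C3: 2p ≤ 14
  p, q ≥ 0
C2 requires 2p - 3q ≤ 5, while C1 (-2p + 3q ≤ -10) is equivalent to 2p - 3q ≥ 10. Together they would need 10 ≤ 2p - 3q ≤ 5, which is impossible since 10 > 5. No point satisfies all constraints.

Infeasible — the constraint set is empty.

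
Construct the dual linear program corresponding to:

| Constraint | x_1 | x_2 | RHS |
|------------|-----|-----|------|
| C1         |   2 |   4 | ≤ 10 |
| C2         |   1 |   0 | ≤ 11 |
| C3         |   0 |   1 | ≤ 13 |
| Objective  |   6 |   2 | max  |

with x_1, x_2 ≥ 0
Minimize: z = 10y1 + 11y2 + 13y3

Subject to:
  C1: -2y1 - y2 ≤ -6
  C2: -4y1 - y3 ≤ -2
  y1, y2, y3 ≥ 0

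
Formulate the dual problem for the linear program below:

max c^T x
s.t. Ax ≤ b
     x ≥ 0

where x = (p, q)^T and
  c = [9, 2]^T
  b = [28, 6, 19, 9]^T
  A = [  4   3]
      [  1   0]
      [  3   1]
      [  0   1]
Minimize: z = 28y1 + 6y2 + 19y3 + 9y4

Subject to:
  C1: -4y1 - y2 - 3y3 ≤ -9
  C2: -3y1 - y3 - y4 ≤ -2
  y1, y2, y3, y4 ≥ 0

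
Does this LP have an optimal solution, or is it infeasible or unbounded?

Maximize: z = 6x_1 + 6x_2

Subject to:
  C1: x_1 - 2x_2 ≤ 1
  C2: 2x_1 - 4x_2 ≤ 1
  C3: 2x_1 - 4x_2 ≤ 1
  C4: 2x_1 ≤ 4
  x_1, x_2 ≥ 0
Feasible point: (0, 0) satisfies every constraint, so the LP is feasible.
Direction d = (0, 1): for each constraint row a, a·d ≤ 0 —
  (1)(0) + (-2)(1) = -2 ≤ 0
  (2)(0) + (-4)(1) = -4 ≤ 0
  (2)(0) + (-4)(1) = -4 ≤ 0
  (2)(0) + (0)(1) = 0 ≤ 0
and d ≥ 0, so (0, 0) + t·d stays feasible for every t ≥ 0. Along this ray z = 6x_1 + 6x_2 changes by 6 per unit t, so z → +∞.

The LP is unbounded; z can be made arbitrarily large.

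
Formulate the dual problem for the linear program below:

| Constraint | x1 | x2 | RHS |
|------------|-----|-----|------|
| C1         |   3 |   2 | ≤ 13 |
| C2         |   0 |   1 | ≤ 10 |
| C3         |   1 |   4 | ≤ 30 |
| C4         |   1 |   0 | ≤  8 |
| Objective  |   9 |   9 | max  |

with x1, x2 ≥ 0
Minimize: z = 13y1 + 10y2 + 30y3 + 8y4

Subject to:
  C1: -3y1 - y3 - y4 ≤ -9
  C2: -2y1 - y2 - 4y3 ≤ -9
  y1, y2, y3, y4 ≥ 0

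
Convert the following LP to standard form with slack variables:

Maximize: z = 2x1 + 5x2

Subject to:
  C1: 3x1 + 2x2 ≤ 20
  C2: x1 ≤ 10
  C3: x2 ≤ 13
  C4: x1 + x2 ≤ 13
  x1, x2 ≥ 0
max z = 2x1 + 5x2

s.t.
  3x1 + 2x2 + s1 = 20
  x1 + s2 = 10
  x2 + s3 = 13
  x1 + x2 + s4 = 13
  x1, x2, s1, s2, s3, s4 ≥ 0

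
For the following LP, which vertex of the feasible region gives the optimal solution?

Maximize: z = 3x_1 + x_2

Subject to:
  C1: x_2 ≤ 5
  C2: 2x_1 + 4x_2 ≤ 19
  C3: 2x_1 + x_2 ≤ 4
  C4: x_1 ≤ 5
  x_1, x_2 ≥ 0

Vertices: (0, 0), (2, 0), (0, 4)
Evaluating z = 3x_1 + x_2 at each vertex:
  (0, 0): z = 0
  (2, 0): z = 6
  (0, 4): z = 4

The largest value is z = 6, attained at (2, 0).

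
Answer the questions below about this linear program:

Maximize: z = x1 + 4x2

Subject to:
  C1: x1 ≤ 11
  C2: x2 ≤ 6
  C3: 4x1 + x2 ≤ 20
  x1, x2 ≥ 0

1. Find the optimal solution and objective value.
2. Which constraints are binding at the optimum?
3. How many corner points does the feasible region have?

1. x1 = 3.5, x2 = 6, z = 27.5
2. C2, C3
3. 4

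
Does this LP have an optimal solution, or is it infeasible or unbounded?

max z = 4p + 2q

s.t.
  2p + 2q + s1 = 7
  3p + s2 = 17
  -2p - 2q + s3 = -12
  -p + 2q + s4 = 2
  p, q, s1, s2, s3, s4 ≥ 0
The row 2p + 2q + s1 = 7 with s1 ≥ 0 requires 2p + 2q ≤ 7, while the row -2p - 2q + s3 = -12 with s3 ≥ 0 is equivalent to 2p + 2q ≥ 12. Together they would need 12 ≤ 2p + 2q ≤ 7, which is impossible since 12 > 7. No point satisfies all constraints.

The feasible region is empty; the LP is infeasible.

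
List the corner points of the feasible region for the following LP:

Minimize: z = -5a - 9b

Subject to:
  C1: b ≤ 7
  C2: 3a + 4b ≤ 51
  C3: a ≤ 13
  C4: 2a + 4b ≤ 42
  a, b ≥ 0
Each vertex is the intersection of two constraint boundaries that also satisfies all remaining constraints:
  a = 0 and b = 0 → (0, 0)
  a = 13 and b = 0 → (13, 0)
  3a + 4b = 51 and a = 13 → (13, 3)
  3a + 4b = 51 and 2a + 4b = 42 → (9, 6)
  b = 7 and 2a + 4b = 42 → (7, 7)
  b = 7 and a = 0 → (0, 7)

Vertices: (0, 0), (13, 0), (13, 3), (9, 6), (7, 7), (0, 7)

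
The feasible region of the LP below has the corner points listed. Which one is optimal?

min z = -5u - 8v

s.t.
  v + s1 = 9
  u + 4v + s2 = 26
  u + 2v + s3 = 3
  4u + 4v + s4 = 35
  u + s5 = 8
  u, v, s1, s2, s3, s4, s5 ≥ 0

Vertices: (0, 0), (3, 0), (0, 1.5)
(3, 0) with z = -15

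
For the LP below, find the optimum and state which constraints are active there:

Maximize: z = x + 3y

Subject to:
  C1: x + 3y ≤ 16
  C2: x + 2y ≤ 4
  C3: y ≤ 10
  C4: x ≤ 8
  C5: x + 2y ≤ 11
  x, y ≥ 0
Optimal: x = 0, y = 2
Slack at optimum:
  C1: slack = 10
  C2: slack = 0 (binding)
  C3: slack = 8
  C4: slack = 8
  C5: slack = 7
  x ≥ 0: x = 0 (binding)
  y ≥ 0: y = 2
Binding constraints: C2, x ≥ 0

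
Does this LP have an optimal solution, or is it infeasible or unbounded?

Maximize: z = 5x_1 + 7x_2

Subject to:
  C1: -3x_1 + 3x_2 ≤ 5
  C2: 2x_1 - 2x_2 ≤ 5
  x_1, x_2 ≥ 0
Feasible point: (0, 0) satisfies every constraint, so the LP is feasible.
Direction d = (1, 1): for each constraint row a, a·d ≤ 0 —
  (-3)(1) + (3)(1) = 0 ≤ 0
  (2)(1) + (-2)(1) = 0 ≤ 0
and d ≥ 0, so (0, 0) + t·d stays feasible for every t ≥ 0. Along this ray z = 5x_1 + 7x_2 changes by 12 per unit t, so z → +∞.

Unbounded — the objective can increase without bound over the feasible region.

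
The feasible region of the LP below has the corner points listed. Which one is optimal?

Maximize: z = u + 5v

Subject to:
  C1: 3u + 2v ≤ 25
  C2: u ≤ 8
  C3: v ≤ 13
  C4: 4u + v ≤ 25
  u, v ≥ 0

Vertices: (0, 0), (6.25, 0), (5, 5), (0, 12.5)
Evaluating z = u + 5v at each vertex:
  (0, 0): z = 0
  (6.25, 0): z = 6.25
  (5, 5): z = 30
  (0, 12.5): z = 62.5

The largest value is z = 62.5, attained at (0, 12.5).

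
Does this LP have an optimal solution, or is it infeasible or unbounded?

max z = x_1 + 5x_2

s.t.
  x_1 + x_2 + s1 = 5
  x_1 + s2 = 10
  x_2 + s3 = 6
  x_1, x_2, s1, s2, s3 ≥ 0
The point (0, 5) satisfies every constraint, so the LP is feasible; the constraints give x_1 ≤ 10 and x_2 ≤ 6, which with x_1, x_2 ≥ 0 keep the feasible region inside a bounded box. A feasible, bounded LP attains a finite optimum at a vertex.

Evaluating z = x_1 + 5x_2 at each vertex:
  (0, 0): z = 0
  (5, 0): z = 5
  (0, 5): z = 25

The LP has an optimal solution: (0, 5) with z = 25.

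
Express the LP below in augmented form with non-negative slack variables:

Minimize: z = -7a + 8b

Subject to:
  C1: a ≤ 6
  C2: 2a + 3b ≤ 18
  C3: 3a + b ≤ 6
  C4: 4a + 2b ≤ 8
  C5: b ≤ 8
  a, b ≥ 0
min z = -7a + 8b

s.t.
  a + s1 = 6
  2a + 3b + s2 = 18
  3a + b + s3 = 6
  4a + 2b + s4 = 8
  b + s5 = 8
  a, b, s1, s2, s3, s4, s5 ≥ 0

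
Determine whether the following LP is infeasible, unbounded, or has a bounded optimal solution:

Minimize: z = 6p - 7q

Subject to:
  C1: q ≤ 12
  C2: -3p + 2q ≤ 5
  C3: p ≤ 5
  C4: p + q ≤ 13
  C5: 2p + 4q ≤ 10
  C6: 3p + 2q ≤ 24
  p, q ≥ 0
The point (0, 2.5) satisfies every constraint, so the LP is feasible; the constraints give p ≤ 5 and q ≤ 12, which with p, q ≥ 0 keep the feasible region inside a bounded box. A feasible, bounded LP attains a finite optimum at a vertex.

Evaluating z = 6p - 7q at each vertex:
  (0, 0): z = 0
  (5, 0): z = 30
  (0, 2.5): z = -17.5

Bounded optimum: z* = -17.5 at (0, 2.5).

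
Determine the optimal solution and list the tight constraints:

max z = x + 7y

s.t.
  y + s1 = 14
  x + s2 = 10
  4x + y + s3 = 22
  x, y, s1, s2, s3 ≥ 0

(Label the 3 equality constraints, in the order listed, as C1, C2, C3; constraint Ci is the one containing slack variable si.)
Optimal: x = 2, y = 14
Binding: C1, C3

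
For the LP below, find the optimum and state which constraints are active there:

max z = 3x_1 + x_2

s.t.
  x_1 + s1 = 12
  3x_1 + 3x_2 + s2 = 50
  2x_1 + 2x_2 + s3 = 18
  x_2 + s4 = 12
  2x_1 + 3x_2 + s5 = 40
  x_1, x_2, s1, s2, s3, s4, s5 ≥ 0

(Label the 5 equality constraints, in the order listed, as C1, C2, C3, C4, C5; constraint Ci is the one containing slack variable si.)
Optimal: x_1 = 9, x_2 = 0
Slack at optimum:
  C1: slack = 3
  C2: slack = 23
  C3: slack = 0 (binding)
  C4: slack = 12
  C5: slack = 22
  x_1 ≥ 0: x_1 = 9
  x_2 ≥ 0: x_2 = 0 (binding)
Binding constraints: C3, x_2 ≥ 0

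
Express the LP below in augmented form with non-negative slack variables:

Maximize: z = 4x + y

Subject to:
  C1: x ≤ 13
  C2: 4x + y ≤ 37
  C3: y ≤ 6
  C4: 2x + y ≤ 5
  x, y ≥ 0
max z = 4x + y

s.t.
  x + s1 = 13
  4x + y + s2 = 37
  y + s3 = 6
  2x + y + s4 = 5
  x, y, s1, s2, s3, s4 ≥ 0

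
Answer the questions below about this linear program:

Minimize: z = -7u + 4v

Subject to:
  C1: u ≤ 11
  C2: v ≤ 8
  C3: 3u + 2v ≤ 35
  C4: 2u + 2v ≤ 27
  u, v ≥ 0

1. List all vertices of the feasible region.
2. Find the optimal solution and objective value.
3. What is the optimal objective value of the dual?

1. (0, 0), (11, 0), (11, 1), (8, 5.5), (5.5, 8), (0, 8)
2. u = 11, v = 0, z = -77
3. -77 (by strong duality, equal to the primal optimum)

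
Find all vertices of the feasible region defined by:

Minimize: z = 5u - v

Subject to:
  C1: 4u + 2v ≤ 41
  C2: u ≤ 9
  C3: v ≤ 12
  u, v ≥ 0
Each vertex is the intersection of two constraint boundaries that also satisfies all remaining constraints:
  u = 0 and v = 0 → (0, 0)
  u = 9 and v = 0 → (9, 0)
  4u + 2v = 41 and u = 9 → (9, 2.5)
  4u + 2v = 41 and v = 12 → (4.25, 12)
  v = 12 and u = 0 → (0, 12)

Vertices: (0, 0), (9, 0), (9, 2.5), (4.25, 12), (0, 12)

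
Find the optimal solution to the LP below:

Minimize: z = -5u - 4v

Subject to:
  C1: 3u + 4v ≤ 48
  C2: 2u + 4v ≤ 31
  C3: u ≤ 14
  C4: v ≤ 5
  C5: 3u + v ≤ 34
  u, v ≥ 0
Each vertex is the intersection of two constraint boundaries that also satisfies all remaining constraints:
  u = 0 and v = 0 → (0, 0)
  3u + v = 34 and v = 0 → (11.33, 0)
  2u + 4v = 31 and 3u + v = 34 → (10.5, 2.5)
  2u + 4v = 31 and v = 5 → (5.5, 5)
  v = 5 and u = 0 → (0, 5)

Evaluating z = -5u - 4v at each vertex:
  (0, 0): z = 0
  (11.33, 0): z = -56.67
  (10.5, 2.5): z = -62.5
  (5.5, 5): z = -47.5
  (0, 5): z = -20

The minimum is at (10.5, 2.5) with z = -62.5.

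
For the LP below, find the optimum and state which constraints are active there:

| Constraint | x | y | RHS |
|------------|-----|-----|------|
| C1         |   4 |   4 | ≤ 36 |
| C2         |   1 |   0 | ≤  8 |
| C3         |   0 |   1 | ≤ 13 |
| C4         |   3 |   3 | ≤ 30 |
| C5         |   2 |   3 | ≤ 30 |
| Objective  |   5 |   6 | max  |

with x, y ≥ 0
Optimal: x = 0, y = 9
Binding: C1, x ≥ 0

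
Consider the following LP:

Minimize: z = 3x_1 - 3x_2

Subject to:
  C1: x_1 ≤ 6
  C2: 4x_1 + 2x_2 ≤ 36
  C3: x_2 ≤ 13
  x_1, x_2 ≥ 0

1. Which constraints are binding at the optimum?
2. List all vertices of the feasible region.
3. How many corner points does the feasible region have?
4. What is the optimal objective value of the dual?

1. C3, x_1 ≥ 0
2. (0, 0), (6, 0), (6, 6), (2.5, 13), (0, 13)
3. 5
4. -39 (by strong duality, equal to the primal optimum)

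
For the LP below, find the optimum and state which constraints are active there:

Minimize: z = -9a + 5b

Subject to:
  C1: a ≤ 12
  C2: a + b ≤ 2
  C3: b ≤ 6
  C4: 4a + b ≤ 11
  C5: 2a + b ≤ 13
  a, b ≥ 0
Optimal: a = 2, b = 0
Slack at optimum:
  C1: slack = 10
  C2: slack = 0 (binding)
  C3: slack = 6
  C4: slack = 3
  C5: slack = 9
  a ≥ 0: a = 2
  b ≥ 0: b = 0 (binding)
Binding constraints: C2, b ≥ 0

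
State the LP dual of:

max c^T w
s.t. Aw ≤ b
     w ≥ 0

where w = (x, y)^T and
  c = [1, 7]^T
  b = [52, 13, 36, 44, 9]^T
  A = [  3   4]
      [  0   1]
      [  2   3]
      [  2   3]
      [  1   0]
Minimize: z = 52y1 + 13y2 + 36y3 + 44y4 + 9y5

Subject to:
  C1: -3y1 - 2y3 - 2y4 - y5 ≤ -1
  C2: -4y1 - y2 - 3y3 - 3y4 ≤ -7
  y1, y2, y3, y4, y5 ≥ 0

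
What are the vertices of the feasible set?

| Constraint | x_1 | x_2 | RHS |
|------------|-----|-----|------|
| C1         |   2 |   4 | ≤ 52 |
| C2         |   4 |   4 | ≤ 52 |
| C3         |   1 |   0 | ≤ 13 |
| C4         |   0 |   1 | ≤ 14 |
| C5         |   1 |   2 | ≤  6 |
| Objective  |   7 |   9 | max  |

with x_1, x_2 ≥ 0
Each vertex is the intersection of two constraint boundaries that also satisfies all remaining constraints:
  x_1 = 0 and x_2 = 0 → (0, 0)
  x_1 + 2x_2 = 6 and x_2 = 0 → (6, 0)
  x_1 + 2x_2 = 6 and x_1 = 0 → (0, 3)

Vertices: (0, 0), (6, 0), (0, 3)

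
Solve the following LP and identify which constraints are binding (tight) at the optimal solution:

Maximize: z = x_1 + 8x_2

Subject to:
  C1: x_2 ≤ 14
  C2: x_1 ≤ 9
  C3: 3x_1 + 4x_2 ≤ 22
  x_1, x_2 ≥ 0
Optimal: x_1 = 0, x_2 = 5.5
Binding: C3, x_1 ≥ 0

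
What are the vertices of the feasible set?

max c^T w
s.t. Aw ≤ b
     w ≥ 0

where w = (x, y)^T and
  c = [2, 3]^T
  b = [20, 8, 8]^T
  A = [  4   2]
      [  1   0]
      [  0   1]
Each vertex is the intersection of two constraint boundaries that also satisfies all remaining constraints:
  x = 0 and y = 0 → (0, 0)
  4x + 2y = 20 and y = 0 → (5, 0)
  4x + 2y = 20 and y = 8 → (1, 8)
  y = 8 and x = 0 → (0, 8)

Vertices: (0, 0), (5, 0), (1, 8), (0, 8)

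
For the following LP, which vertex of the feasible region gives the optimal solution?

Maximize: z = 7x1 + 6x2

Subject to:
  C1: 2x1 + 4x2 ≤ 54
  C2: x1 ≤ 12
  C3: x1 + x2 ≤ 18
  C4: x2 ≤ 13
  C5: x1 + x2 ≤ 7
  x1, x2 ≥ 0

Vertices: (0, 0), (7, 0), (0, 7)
(7, 0) with z = 49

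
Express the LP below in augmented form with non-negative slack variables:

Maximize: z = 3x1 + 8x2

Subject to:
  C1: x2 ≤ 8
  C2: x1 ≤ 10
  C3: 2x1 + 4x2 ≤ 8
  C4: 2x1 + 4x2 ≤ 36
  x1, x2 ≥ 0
max z = 3x1 + 8x2

s.t.
  x2 + s1 = 8
  x1 + s2 = 10
  2x1 + 4x2 + s3 = 8
  2x1 + 4x2 + s4 = 36
  x1, x2, s1, s2, s3, s4 ≥ 0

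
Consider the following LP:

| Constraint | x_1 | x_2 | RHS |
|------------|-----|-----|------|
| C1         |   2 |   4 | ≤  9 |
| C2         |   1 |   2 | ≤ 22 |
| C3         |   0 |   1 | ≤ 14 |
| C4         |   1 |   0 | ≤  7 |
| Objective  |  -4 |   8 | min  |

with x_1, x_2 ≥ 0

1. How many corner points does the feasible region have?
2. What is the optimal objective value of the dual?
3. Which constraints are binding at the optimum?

1. 3
2. -18 (by strong duality, equal to the primal optimum)
3. C1, x_2 ≥ 0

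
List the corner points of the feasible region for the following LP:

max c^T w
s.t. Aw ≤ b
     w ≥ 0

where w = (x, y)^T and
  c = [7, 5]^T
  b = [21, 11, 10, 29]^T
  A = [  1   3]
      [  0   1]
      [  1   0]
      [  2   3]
Each vertex is the intersection of two constraint boundaries that also satisfies all remaining constraints:
  x = 0 and y = 0 → (0, 0)
  x = 10 and y = 0 → (10, 0)
  x = 10 and 2x + 3y = 29 → (10, 3)
  x + 3y = 21 and 2x + 3y = 29 → (8, 4.333)
  x + 3y = 21 and x = 0 → (0, 7)

Vertices: (0, 0), (10, 0), (10, 3), (8, 4.333), (0, 7)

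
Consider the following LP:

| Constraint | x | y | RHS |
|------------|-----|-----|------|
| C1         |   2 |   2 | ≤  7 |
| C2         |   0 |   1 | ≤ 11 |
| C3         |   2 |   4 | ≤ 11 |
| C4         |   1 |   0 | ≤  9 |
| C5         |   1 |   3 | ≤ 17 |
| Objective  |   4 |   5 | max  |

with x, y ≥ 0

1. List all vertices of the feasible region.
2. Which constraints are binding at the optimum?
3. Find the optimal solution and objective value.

1. (0, 0), (3.5, 0), (1.5, 2), (0, 2.75)
2. C1, C3
3. x = 1.5, y = 2, z = 16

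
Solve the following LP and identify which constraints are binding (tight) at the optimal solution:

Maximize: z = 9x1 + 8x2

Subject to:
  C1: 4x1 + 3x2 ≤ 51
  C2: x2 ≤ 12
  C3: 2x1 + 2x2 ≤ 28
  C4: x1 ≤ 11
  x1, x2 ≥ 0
Optimal: x1 = 9, x2 = 5
Binding: C1, C3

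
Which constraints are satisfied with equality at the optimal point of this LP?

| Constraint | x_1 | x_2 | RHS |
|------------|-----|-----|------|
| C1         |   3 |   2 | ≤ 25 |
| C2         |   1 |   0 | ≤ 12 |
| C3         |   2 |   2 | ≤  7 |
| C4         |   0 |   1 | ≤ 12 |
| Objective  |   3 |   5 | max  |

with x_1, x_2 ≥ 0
Optimal: x_1 = 0, x_2 = 3.5
Binding: C3, x_1 ≥ 0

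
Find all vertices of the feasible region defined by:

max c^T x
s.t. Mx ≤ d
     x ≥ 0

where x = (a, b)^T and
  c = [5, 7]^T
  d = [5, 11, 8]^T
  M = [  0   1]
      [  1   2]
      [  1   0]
Each vertex is the intersection of two constraint boundaries that also satisfies all remaining constraints:
  a = 0 and b = 0 → (0, 0)
  a = 8 and b = 0 → (8, 0)
  a + 2b = 11 and a = 8 → (8, 1.5)
  b = 5 and a + 2b = 11 → (1, 5)
  b = 5 and a = 0 → (0, 5)

Vertices: (0, 0), (8, 0), (8, 1.5), (1, 5), (0, 5)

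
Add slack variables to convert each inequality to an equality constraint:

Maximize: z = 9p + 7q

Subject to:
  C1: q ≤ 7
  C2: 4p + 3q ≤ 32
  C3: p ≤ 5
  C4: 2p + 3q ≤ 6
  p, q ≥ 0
max z = 9p + 7q

s.t.
  q + s1 = 7
  4p + 3q + s2 = 32
  p + s3 = 5
  2p + 3q + s4 = 6
  p, q, s1, s2, s3, s4 ≥ 0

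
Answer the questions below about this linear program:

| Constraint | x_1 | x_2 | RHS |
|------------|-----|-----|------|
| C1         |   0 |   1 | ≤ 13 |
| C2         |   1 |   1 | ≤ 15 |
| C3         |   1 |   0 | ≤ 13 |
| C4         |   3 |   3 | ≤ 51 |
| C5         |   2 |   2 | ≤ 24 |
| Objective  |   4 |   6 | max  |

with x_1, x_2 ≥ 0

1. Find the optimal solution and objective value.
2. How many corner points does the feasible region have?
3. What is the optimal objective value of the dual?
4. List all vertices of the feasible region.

1. x_1 = 0, x_2 = 12, z = 72
2. 3
3. 72 (by strong duality, equal to the primal optimum)
4. (0, 0), (12, 0), (0, 12)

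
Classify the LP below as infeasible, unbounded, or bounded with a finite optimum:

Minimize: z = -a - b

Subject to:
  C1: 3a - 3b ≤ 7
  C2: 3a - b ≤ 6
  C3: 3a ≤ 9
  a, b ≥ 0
Feasible point: (0, 0) satisfies every constraint, so the LP is feasible.
Direction d = (0, 1): for each constraint row a, a·d ≤ 0 —
  (3)(0) + (-3)(1) = -3 ≤ 0
  (3)(0) + (-1)(1) = -1 ≤ 0
  (3)(0) + (0)(1) = 0 ≤ 0
and d ≥ 0, so (0, 0) + t·d stays feasible for every t ≥ 0. Along this ray z = -a - b changes by -1 per unit t, so z → −∞.

Unbounded — the objective can decrease without bound over the feasible region.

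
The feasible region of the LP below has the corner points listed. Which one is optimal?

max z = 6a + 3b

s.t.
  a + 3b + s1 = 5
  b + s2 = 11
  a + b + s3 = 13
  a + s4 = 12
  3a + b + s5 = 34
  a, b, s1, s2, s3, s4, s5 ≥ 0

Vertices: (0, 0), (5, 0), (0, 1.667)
(5, 0) with z = 30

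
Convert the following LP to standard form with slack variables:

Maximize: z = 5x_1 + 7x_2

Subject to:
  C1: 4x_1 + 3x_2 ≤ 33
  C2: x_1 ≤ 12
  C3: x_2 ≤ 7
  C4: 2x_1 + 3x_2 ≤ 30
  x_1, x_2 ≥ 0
max z = 5x_1 + 7x_2

s.t.
  4x_1 + 3x_2 + s1 = 33
  x_1 + s2 = 12
  x_2 + s3 = 7
  2x_1 + 3x_2 + s4 = 30
  x_1, x_2, s1, s2, s3, s4 ≥ 0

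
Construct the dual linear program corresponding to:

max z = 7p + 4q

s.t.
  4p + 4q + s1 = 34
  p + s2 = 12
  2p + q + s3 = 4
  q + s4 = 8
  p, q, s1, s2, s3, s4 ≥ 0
Minimize: z = 34y1 + 12y2 + 4y3 + 8y4

Subject to:
  C1: -4y1 - y2 - 2y3 ≤ -7
  C2: -4y1 - y3 - y4 ≤ -4
  y1, y2, y3, y4 ≥ 0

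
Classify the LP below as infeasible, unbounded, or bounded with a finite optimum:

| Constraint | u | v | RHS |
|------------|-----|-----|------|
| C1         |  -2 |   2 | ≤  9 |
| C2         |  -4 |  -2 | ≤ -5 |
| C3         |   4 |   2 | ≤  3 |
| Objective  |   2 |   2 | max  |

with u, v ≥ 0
C3 requires 4u + 2v ≤ 3, while C2 (-4u - 2v ≤ -5) is equivalent to 4u + 2v ≥ 5. Together they would need 5 ≤ 4u + 2v ≤ 3, which is impossible since 5 > 3. No point satisfies all constraints.

Infeasible — the constraint set is empty.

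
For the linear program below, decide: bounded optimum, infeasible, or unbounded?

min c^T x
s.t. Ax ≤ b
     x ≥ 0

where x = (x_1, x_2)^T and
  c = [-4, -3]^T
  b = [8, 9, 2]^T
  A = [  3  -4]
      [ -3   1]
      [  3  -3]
Feasible point: (0, 0) satisfies every constraint, so the LP is feasible.
Direction d = (1, 1): for each constraint row a, a·d ≤ 0 —
  (3)(1) + (-4)(1) = -1 ≤ 0
  (-3)(1) + (1)(1) = -2 ≤ 0
  (3)(1) + (-3)(1) = 0 ≤ 0
and d ≥ 0, so (0, 0) + t·d stays feasible for every t ≥ 0. Along this ray z = -4x_1 - 3x_2 changes by -7 per unit t, so z → −∞.

Unbounded — the objective can decrease without bound over the feasible region.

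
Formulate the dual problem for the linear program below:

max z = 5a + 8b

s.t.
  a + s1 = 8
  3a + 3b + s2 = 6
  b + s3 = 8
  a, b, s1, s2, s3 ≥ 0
Minimize: z = 8y1 + 6y2 + 8y3

Subject to:
  C1: -y1 - 3y2 ≤ -5
  C2: -3y2 - y3 ≤ -8
  y1, y2, y3 ≥ 0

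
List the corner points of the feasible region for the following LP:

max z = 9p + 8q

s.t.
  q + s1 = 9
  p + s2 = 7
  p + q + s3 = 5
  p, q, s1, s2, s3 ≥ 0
Each vertex is the intersection of two constraint boundaries that also satisfies all remaining constraints:
  p = 0 and q = 0 → (0, 0)
  p + q = 5 and q = 0 → (5, 0)
  p + q = 5 and p = 0 → (0, 5)

Vertices: (0, 0), (5, 0), (0, 5)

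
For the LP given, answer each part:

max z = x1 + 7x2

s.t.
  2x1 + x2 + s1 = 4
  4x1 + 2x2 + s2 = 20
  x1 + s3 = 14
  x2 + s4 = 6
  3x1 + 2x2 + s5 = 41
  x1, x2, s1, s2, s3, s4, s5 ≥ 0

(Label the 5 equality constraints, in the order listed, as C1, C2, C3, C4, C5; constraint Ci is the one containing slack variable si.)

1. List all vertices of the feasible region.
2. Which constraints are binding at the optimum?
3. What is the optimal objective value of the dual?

1. (0, 0), (2, 0), (0, 4)
2. C1, x1 ≥ 0
3. 28 (by strong duality, equal to the primal optimum)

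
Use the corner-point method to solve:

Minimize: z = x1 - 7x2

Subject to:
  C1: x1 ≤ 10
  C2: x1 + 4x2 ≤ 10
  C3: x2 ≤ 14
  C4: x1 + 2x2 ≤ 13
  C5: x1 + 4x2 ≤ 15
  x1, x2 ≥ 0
x1 = 0, x2 = 2.5, z = -17.5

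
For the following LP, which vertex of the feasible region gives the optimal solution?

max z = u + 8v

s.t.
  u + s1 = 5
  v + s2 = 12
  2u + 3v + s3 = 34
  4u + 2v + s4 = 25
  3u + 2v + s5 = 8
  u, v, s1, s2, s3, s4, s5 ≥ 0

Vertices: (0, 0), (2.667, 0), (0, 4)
Evaluating z = u + 8v at each vertex:
  (0, 0): z = 0
  (2.667, 0): z = 2.667
  (0, 4): z = 32

The largest value is z = 32, attained at (0, 4).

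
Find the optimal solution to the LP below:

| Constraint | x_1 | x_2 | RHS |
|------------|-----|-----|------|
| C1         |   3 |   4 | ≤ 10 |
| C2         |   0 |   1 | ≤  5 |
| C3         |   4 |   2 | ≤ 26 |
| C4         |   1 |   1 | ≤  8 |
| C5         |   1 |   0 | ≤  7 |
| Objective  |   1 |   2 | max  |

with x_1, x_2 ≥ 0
x_1 = 0, x_2 = 2.5, z = 5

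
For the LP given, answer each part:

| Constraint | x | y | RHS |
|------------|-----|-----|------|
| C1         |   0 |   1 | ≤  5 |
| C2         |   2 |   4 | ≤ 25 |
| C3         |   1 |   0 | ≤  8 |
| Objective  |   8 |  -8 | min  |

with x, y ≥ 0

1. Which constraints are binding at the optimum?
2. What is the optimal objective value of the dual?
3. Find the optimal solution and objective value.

1. C1, x ≥ 0
2. -40 (by strong duality, equal to the primal optimum)
3. x = 0, y = 5, z = -40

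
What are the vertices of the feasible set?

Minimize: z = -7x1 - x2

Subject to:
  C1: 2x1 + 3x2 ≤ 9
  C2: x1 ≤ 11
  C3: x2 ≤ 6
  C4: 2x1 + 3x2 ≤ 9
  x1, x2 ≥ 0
Each vertex is the intersection of two constraint boundaries that also satisfies all remaining constraints:
  x1 = 0 and x2 = 0 → (0, 0)
  2x1 + 3x2 = 9 and x2 = 0 → (4.5, 0)
  2x1 + 3x2 = 9 and x1 = 0 → (0, 3)

Vertices: (0, 0), (4.5, 0), (0, 3)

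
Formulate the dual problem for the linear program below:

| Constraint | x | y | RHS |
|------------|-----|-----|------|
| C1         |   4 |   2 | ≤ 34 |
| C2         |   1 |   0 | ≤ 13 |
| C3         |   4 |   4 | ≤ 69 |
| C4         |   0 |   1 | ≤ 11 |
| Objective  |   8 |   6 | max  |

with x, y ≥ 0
Minimize: z = 34y1 + 13y2 + 69y3 + 11y4

Subject to:
  C1: -4y1 - y2 - 4y3 ≤ -8
  C2: -2y1 - 4y3 - y4 ≤ -6
  y1, y2, y3, y4 ≥ 0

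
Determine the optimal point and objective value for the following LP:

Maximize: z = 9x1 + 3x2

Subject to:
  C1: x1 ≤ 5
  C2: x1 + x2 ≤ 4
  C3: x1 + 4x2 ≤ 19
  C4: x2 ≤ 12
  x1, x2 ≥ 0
Each vertex is the intersection of two constraint boundaries that also satisfies all remaining constraints:
  x1 = 0 and x2 = 0 → (0, 0)
  x1 + x2 = 4 and x2 = 0 → (4, 0)
  x1 + x2 = 4 and x1 = 0 → (0, 4)

Evaluating z = 9x1 + 3x2 at each vertex:
  (0, 0): z = 0
  (4, 0): z = 36
  (0, 4): z = 12

The maximum is at (4, 0) with z = 36.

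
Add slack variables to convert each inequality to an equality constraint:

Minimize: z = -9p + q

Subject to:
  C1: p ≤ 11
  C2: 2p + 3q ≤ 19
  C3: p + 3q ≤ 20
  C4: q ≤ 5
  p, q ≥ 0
min z = -9p + q

s.t.
  p + s1 = 11
  2p + 3q + s2 = 19
  p + 3q + s3 = 20
  q + s4 = 5
  p, q, s1, s2, s3, s4 ≥ 0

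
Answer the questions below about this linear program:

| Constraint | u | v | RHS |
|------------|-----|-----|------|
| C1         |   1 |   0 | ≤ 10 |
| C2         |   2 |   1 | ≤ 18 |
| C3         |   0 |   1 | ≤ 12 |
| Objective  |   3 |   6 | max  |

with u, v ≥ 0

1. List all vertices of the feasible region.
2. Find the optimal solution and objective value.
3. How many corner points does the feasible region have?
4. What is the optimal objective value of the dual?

1. (0, 0), (9, 0), (3, 12), (0, 12)
2. u = 3, v = 12, z = 81
3. 4
4. 81 (by strong duality, equal to the primal optimum)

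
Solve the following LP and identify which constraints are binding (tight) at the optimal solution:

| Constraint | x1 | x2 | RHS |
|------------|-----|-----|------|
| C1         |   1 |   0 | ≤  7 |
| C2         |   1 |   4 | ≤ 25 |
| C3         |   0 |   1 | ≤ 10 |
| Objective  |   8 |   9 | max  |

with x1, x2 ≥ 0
Optimal: x1 = 7, x2 = 4.5
Slack at optimum:
  C1: slack = 0 (binding)
  C2: slack = 0 (binding)
  C3: slack = 5.5
  x1 ≥ 0: x1 = 7
  x2 ≥ 0: x2 = 4.5
Binding constraints: C1, C2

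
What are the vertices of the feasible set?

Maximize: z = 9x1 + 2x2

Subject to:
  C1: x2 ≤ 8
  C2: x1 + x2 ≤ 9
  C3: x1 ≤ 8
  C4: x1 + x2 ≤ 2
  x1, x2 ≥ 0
Each vertex is the intersection of two constraint boundaries that also satisfies all remaining constraints:
  x1 = 0 and x2 = 0 → (0, 0)
  x1 + x2 = 2 and x2 = 0 → (2, 0)
  x1 + x2 = 2 and x1 = 0 → (0, 2)

Vertices: (0, 0), (2, 0), (0, 2)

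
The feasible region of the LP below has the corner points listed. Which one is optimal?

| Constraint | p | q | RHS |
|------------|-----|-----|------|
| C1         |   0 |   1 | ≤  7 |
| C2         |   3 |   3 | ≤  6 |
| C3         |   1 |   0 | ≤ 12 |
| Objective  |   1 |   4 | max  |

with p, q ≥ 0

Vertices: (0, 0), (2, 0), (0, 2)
(0, 2) with z = 8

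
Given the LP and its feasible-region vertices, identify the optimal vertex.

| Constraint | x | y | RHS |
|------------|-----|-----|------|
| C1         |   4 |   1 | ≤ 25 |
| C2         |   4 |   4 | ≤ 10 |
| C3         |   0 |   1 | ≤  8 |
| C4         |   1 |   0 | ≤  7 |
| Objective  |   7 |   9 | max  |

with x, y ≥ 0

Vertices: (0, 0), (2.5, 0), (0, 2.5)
(0, 2.5) with z = 22.5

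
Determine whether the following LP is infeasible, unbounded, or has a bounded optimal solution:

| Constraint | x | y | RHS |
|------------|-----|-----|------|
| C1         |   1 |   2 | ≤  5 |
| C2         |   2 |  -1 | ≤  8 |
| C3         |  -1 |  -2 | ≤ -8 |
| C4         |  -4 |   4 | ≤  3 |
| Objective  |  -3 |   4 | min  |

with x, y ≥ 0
C1 requires x + 2y ≤ 5, while C3 (-x - 2y ≤ -8) is equivalent to x + 2y ≥ 8. Together they would need 8 ≤ x + 2y ≤ 5, which is impossible since 8 > 5. No point satisfies all constraints.

Infeasible — the constraint set is empty.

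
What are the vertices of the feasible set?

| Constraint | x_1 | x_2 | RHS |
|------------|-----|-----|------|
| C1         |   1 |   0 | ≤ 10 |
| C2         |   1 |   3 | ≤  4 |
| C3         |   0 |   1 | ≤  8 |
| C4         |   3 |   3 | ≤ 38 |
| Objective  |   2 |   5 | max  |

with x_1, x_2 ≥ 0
Each vertex is the intersection of two constraint boundaries that also satisfies all remaining constraints:
  x_1 = 0 and x_2 = 0 → (0, 0)
  x_1 + 3x_2 = 4 and x_2 = 0 → (4, 0)
  x_1 + 3x_2 = 4 and x_1 = 0 → (0, 1.333)

Vertices: (0, 0), (4, 0), (0, 1.333)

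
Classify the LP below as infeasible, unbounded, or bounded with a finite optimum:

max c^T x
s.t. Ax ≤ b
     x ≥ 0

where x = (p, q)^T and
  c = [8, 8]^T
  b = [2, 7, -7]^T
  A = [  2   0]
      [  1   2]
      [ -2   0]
One constraint requires 2p ≤ 2, while the constraint -2p ≤ -7 is equivalent to 2p ≥ 7. Together they would need 7 ≤ 2p ≤ 2, which is impossible since 7 > 2. No point satisfies all constraints.

The feasible region is empty; the LP is infeasible.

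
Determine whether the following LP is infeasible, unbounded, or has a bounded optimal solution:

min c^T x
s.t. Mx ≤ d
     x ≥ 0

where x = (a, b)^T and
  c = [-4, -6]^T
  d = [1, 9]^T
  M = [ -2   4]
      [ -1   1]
Feasible point: (0, 0) satisfies every constraint, so the LP is feasible.
Direction d = (1, 0): for each constraint row a, a·d ≤ 0 —
  (-2)(1) + (4)(0) = -2 ≤ 0
  (-1)(1) + (1)(0) = -1 ≤ 0
and d ≥ 0, so (0, 0) + t·d stays feasible for every t ≥ 0. Along this ray z = -4a - 6b changes by -4 per unit t, so z → −∞.

The LP is unbounded; z can be made arbitrarily small.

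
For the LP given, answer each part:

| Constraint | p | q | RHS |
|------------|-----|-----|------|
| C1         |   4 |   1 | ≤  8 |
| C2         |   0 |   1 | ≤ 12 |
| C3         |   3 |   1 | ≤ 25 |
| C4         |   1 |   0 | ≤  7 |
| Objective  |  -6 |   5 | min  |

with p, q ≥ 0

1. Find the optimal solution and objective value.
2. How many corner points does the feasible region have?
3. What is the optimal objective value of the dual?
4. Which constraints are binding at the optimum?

1. p = 2, q = 0, z = -12
2. 3
3. -12 (by strong duality, equal to the primal optimum)
4. C1, q ≥ 0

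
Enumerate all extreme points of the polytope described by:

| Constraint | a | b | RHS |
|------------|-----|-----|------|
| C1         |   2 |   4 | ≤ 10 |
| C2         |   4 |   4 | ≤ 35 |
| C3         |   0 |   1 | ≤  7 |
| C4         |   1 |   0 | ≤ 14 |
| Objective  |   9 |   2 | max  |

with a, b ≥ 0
Each vertex is the intersection of two constraint boundaries that also satisfies all remaining constraints:
  a = 0 and b = 0 → (0, 0)
  2a + 4b = 10 and b = 0 → (5, 0)
  2a + 4b = 10 and a = 0 → (0, 2.5)

Vertices: (0, 0), (5, 0), (0, 2.5)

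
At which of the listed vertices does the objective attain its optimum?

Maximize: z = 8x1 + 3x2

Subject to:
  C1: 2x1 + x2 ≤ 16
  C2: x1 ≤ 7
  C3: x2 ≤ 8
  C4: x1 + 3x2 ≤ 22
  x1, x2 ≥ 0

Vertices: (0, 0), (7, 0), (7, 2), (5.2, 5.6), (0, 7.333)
Evaluating z = 8x1 + 3x2 at each vertex:
  (0, 0): z = 0
  (7, 0): z = 56
  (7, 2): z = 62
  (5.2, 5.6): z = 58.4
  (0, 7.333): z = 22

The largest value is z = 62, attained at (7, 2).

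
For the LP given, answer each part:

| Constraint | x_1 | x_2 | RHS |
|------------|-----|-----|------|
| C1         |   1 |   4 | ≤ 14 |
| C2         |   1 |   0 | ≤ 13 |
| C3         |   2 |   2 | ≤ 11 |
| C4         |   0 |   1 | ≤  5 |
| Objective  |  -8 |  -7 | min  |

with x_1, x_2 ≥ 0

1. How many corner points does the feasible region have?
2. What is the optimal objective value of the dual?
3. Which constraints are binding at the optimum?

1. 4
2. -44 (by strong duality, equal to the primal optimum)
3. C3, x_2 ≥ 0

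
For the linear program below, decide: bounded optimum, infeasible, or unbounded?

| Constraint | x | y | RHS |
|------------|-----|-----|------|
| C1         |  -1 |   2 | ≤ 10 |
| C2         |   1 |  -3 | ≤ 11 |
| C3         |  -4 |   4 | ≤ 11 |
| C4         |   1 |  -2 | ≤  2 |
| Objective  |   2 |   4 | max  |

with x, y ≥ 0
Feasible point: (0, 0) satisfies every constraint, so the LP is feasible.
Direction d = (2, 1): for each constraint row a, a·d ≤ 0 —
  (-1)(2) + (2)(1) = 0 ≤ 0
  (1)(2) + (-3)(1) = -1 ≤ 0
  (-4)(2) + (4)(1) = -4 ≤ 0
  (1)(2) + (-2)(1) = 0 ≤ 0
and d ≥ 0, so (0, 0) + t·d stays feasible for every t ≥ 0. Along this ray z = 2x + 4y changes by 8 per unit t, so z → +∞.

Unbounded — the objective can increase without bound over the feasible region.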